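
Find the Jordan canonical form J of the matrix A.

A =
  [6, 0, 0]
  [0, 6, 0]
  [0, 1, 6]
J_2(6) ⊕ J_1(6)

The characteristic polynomial is
  det(x·I − A) = x^3 - 18*x^2 + 108*x - 216 = (x - 6)^3

Eigenvalues and multiplicities (the geometric multiplicity of λ is n − rank(A − λI), which equals the number of Jordan blocks for λ):
  λ = 6: algebraic multiplicity = 3, geometric multiplicity = 2

Determining the block sizes for each eigenvalue:
  λ = 6: 2 blocks summing to 3 forces exactly one block of size 2 and the rest size 1 → block sizes [2, 1]

Assembling the blocks gives a Jordan form
J =
  [6, 1, 0]
  [0, 6, 0]
  [0, 0, 6]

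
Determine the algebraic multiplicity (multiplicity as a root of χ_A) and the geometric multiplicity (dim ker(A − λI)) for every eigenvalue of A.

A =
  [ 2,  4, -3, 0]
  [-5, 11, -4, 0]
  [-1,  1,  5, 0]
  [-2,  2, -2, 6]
λ = 6: alg = 4, geom = 2

Step 1 — factor the characteristic polynomial to read off the algebraic multiplicities:
  χ_A(x) = (x - 6)^4

Step 2 — compute geometric multiplicities via the rank-nullity identity g(λ) = n − rank(A − λI):
  rank(A − (6)·I) = 2, so dim ker(A − (6)·I) = n − 2 = 2

Summary:
  λ = 6: algebraic multiplicity = 4, geometric multiplicity = 2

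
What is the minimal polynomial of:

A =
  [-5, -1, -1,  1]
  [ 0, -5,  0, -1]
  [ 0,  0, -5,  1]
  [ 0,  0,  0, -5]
x^2 + 10*x + 25

The characteristic polynomial is χ_A(x) = (x + 5)^4, so the eigenvalues are known. The minimal polynomial is
  m_A(x) = Π_λ (x − λ)^{k_λ}
where k_λ is the size of the *largest* Jordan block for λ (equivalently, the smallest k with (A − λI)^k v = 0 for every generalised eigenvector v of λ).

  λ = -5: largest Jordan block has size 2, contributing (x + 5)^2

So m_A(x) = (x + 5)^2 = x^2 + 10*x + 25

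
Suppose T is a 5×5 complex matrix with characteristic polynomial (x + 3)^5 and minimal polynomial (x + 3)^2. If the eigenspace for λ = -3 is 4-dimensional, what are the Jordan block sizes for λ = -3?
Block sizes for λ = -3: [2, 1, 1, 1]

Step 1 — from the characteristic polynomial, algebraic multiplicity of λ = -3 is 5. From dim ker(T − (-3)·I) = 4, there are exactly 4 Jordan blocks for λ = -3.
Step 2 — from the minimal polynomial, the factor (x + 3)^2 tells us the largest block for λ = -3 has size 2.
Step 3 — with total size 5, 4 blocks, and largest block 2, the block sizes (in nonincreasing order) are [2, 1, 1, 1].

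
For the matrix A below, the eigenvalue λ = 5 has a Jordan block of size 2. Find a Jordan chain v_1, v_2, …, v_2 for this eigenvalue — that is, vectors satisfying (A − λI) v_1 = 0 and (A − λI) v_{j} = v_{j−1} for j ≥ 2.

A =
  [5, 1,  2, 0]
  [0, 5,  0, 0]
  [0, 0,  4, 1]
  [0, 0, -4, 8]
A Jordan chain for λ = 5 of length 2:
v_1 = (1, 0, 0, 0)ᵀ
v_2 = (0, 1, 0, 0)ᵀ

Let N = A − (5)·I. We want v_2 with N^2 v_2 = 0 but N^1 v_2 ≠ 0; then v_{j-1} := N · v_j for j = 2, …, 2.

Pick v_2 = (0, 1, 0, 0)ᵀ.
Then v_1 = N · v_2 = (1, 0, 0, 0)ᵀ.

Sanity check: (A − (5)·I) v_1 = (0, 0, 0, 0)ᵀ = 0. ✓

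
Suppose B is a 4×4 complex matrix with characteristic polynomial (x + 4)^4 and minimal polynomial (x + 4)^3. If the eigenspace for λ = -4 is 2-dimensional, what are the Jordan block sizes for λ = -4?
Block sizes for λ = -4: [3, 1]

Step 1 — from the characteristic polynomial, algebraic multiplicity of λ = -4 is 4. From dim ker(B − (-4)·I) = 2, there are exactly 2 Jordan blocks for λ = -4.
Step 2 — from the minimal polynomial, the factor (x + 4)^3 tells us the largest block for λ = -4 has size 3.
Step 3 — with total size 4, 2 blocks, and largest block 3, the block sizes (in nonincreasing order) are [3, 1].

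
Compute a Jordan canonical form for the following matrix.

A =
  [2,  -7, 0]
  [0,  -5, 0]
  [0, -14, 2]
J_1(-5) ⊕ J_1(2) ⊕ J_1(2)

The characteristic polynomial is
  det(x·I − A) = x^3 + x^2 - 16*x + 20 = (x - 2)^2*(x + 5)

Eigenvalues and multiplicities (the geometric multiplicity of λ is n − rank(A − λI), which equals the number of Jordan blocks for λ):
  λ = -5: algebraic multiplicity = 1, geometric multiplicity = 1
  λ = 2: algebraic multiplicity = 2, geometric multiplicity = 2

Determining the block sizes for each eigenvalue:
  λ = -5: one block (gm = 1), so the single block has size am = 1 → block sizes [1]
  λ = 2: gm = am = 2, so every block has size 1 → block sizes [1, 1]

Assembling the blocks gives a Jordan form
J =
  [-5, 0, 0]
  [ 0, 2, 0]
  [ 0, 0, 2]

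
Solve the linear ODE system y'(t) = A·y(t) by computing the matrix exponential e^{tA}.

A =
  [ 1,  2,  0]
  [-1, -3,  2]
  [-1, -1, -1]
e^{tA} =
  [t^2*exp(-t) + 2*t*exp(-t) + exp(-t), 2*t*exp(-t), 2*t^2*exp(-t)]
  [-t^2*exp(-t) - t*exp(-t), -2*t*exp(-t) + exp(-t), -2*t^2*exp(-t) + 2*t*exp(-t)]
  [-t^2*exp(-t)/2 - t*exp(-t), -t*exp(-t), -t^2*exp(-t) + exp(-t)]

Strategy: write A = P · J · P⁻¹ where J is a Jordan canonical form, so e^{tA} = P · e^{tJ} · P⁻¹, and e^{tJ} can be computed block-by-block.

A has Jordan form
J =
  [-1,  1,  0]
  [ 0, -1,  1]
  [ 0,  0, -1]
(up to reordering of blocks).

Per-block formulas:
  For a 3×3 Jordan block J_3(-1): exp(t · J_3(-1)) = e^(-1t)·(I + t·N + (t^2/2)·N^2), where N is the 3×3 nilpotent shift.

After assembling e^{tJ} and conjugating by P, we get:

e^{tA} =
  [t^2*exp(-t) + 2*t*exp(-t) + exp(-t), 2*t*exp(-t), 2*t^2*exp(-t)]
  [-t^2*exp(-t) - t*exp(-t), -2*t*exp(-t) + exp(-t), -2*t^2*exp(-t) + 2*t*exp(-t)]
  [-t^2*exp(-t)/2 - t*exp(-t), -t*exp(-t), -t^2*exp(-t) + exp(-t)]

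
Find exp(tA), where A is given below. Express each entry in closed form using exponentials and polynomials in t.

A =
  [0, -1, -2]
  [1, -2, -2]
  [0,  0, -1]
e^{tA} =
  [t*exp(-t) + exp(-t), -t*exp(-t), -2*t*exp(-t)]
  [t*exp(-t), -t*exp(-t) + exp(-t), -2*t*exp(-t)]
  [0, 0, exp(-t)]

Strategy: write A = P · J · P⁻¹ where J is a Jordan canonical form, so e^{tA} = P · e^{tJ} · P⁻¹, and e^{tJ} can be computed block-by-block.

A has Jordan form
J =
  [-1,  1,  0]
  [ 0, -1,  0]
  [ 0,  0, -1]
(up to reordering of blocks).

Per-block formulas:
  For a 1×1 block at λ = -1: exp(t · [-1]) = [e^(-1t)].
  For a 2×2 Jordan block J_2(-1): exp(t · J_2(-1)) = e^(-1t)·(I + t·N), where N is the 2×2 nilpotent shift.

After assembling e^{tJ} and conjugating by P, we get:

e^{tA} =
  [t*exp(-t) + exp(-t), -t*exp(-t), -2*t*exp(-t)]
  [t*exp(-t), -t*exp(-t) + exp(-t), -2*t*exp(-t)]
  [0, 0, exp(-t)]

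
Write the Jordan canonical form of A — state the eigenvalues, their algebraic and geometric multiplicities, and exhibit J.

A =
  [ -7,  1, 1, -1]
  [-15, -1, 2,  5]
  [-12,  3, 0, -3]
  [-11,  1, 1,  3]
J_2(-3) ⊕ J_1(-3) ⊕ J_1(4)

The characteristic polynomial is
  det(x·I − A) = x^4 + 5*x^3 - 9*x^2 - 81*x - 108 = (x - 4)*(x + 3)^3

Eigenvalues and multiplicities (the geometric multiplicity of λ is n − rank(A − λI), which equals the number of Jordan blocks for λ):
  λ = -3: algebraic multiplicity = 3, geometric multiplicity = 2
  λ = 4: algebraic multiplicity = 1, geometric multiplicity = 1

Determining the block sizes for each eigenvalue:
  λ = -3: 2 blocks summing to 3 forces exactly one block of size 2 and the rest size 1 → block sizes [2, 1]
  λ = 4: one block (gm = 1), so the single block has size am = 1 → block sizes [1]

Assembling the blocks gives a Jordan form
J =
  [-3,  1,  0, 0]
  [ 0, -3,  0, 0]
  [ 0,  0, -3, 0]
  [ 0,  0,  0, 4]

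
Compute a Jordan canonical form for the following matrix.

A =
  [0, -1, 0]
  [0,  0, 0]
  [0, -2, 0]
J_2(0) ⊕ J_1(0)

The characteristic polynomial is
  det(x·I − A) = x^3

Eigenvalues and multiplicities (the geometric multiplicity of λ is n − rank(A − λI), which equals the number of Jordan blocks for λ):
  λ = 0: algebraic multiplicity = 3, geometric multiplicity = 2

Determining the block sizes for each eigenvalue:
  λ = 0: 2 blocks summing to 3 forces exactly one block of size 2 and the rest size 1 → block sizes [2, 1]

Assembling the blocks gives a Jordan form
J =
  [0, 1, 0]
  [0, 0, 0]
  [0, 0, 0]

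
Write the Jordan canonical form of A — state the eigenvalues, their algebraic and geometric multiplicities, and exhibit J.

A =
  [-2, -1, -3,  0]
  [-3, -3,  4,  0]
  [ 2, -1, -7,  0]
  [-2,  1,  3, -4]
J_3(-4) ⊕ J_1(-4)

The characteristic polynomial is
  det(x·I − A) = x^4 + 16*x^3 + 96*x^2 + 256*x + 256 = (x + 4)^4

Eigenvalues and multiplicities (the geometric multiplicity of λ is n − rank(A − λI), which equals the number of Jordan blocks for λ):
  λ = -4: algebraic multiplicity = 4, geometric multiplicity = 2

Determining the block sizes for each eigenvalue:
  λ = -4: with am = 4 and gm = 2, the partition is not yet determined (e.g. several partitions of 4 into 2 parts exist). Let N = A − (-4)·I. Computing rank(N^1) = 2, rank(N^2) = 1, rank(N^3) = 0; the number of blocks of size ≥ j is rank(N^{j−1}) − rank(N^j), giving [2, 1, 1]. So we have 1 block(s) of size 3, 1 block(s) of size 1 → block sizes [3, 1]

Assembling the blocks gives a Jordan form
J =
  [-4,  1,  0,  0]
  [ 0, -4,  1,  0]
  [ 0,  0, -4,  0]
  [ 0,  0,  0, -4]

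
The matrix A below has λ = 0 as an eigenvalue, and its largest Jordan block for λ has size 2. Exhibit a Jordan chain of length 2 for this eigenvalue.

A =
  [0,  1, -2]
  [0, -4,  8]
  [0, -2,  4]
A Jordan chain for λ = 0 of length 2:
v_1 = (1, -4, -2)ᵀ
v_2 = (0, 1, 0)ᵀ

Let N = A − (0)·I. We want v_2 with N^2 v_2 = 0 but N^1 v_2 ≠ 0; then v_{j-1} := N · v_j for j = 2, …, 2.

Pick v_2 = (0, 1, 0)ᵀ.
Then v_1 = N · v_2 = (1, -4, -2)ᵀ.

Sanity check: (A − (0)·I) v_1 = (0, 0, 0)ᵀ = 0. ✓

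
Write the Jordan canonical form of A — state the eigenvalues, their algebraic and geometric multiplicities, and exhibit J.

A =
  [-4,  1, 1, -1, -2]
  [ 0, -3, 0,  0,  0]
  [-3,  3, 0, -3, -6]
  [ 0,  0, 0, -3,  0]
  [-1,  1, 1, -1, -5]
J_2(-3) ⊕ J_1(-3) ⊕ J_1(-3) ⊕ J_1(-3)

The characteristic polynomial is
  det(x·I − A) = x^5 + 15*x^4 + 90*x^3 + 270*x^2 + 405*x + 243 = (x + 3)^5

Eigenvalues and multiplicities (the geometric multiplicity of λ is n − rank(A − λI), which equals the number of Jordan blocks for λ):
  λ = -3: algebraic multiplicity = 5, geometric multiplicity = 4

Determining the block sizes for each eigenvalue:
  λ = -3: 4 blocks summing to 5 forces exactly one block of size 2 and the rest size 1 → block sizes [2, 1, 1, 1]

Assembling the blocks gives a Jordan form
J =
  [-3,  1,  0,  0,  0]
  [ 0, -3,  0,  0,  0]
  [ 0,  0, -3,  0,  0]
  [ 0,  0,  0, -3,  0]
  [ 0,  0,  0,  0, -3]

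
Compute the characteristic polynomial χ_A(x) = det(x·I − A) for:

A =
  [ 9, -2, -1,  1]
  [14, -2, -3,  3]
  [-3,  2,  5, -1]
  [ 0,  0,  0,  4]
x^4 - 16*x^3 + 96*x^2 - 256*x + 256

Expanding det(x·I − A) (e.g. by cofactor expansion or by noting that A is similar to its Jordan form J, which has the same characteristic polynomial as A) gives
  χ_A(x) = x^4 - 16*x^3 + 96*x^2 - 256*x + 256
which factors as (x - 4)^4. The eigenvalues (with algebraic multiplicities) are λ = 4 with multiplicity 4.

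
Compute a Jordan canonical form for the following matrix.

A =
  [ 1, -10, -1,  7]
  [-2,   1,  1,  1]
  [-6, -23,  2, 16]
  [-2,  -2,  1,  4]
J_1(-1) ⊕ J_3(3)

The characteristic polynomial is
  det(x·I − A) = x^4 - 8*x^3 + 18*x^2 - 27 = (x - 3)^3*(x + 1)

Eigenvalues and multiplicities (the geometric multiplicity of λ is n − rank(A − λI), which equals the number of Jordan blocks for λ):
  λ = -1: algebraic multiplicity = 1, geometric multiplicity = 1
  λ = 3: algebraic multiplicity = 3, geometric multiplicity = 1

Determining the block sizes for each eigenvalue:
  λ = -1: one block (gm = 1), so the single block has size am = 1 → block sizes [1]
  λ = 3: one block (gm = 1), so the single block has size am = 3 → block sizes [3]

Assembling the blocks gives a Jordan form
J =
  [-1, 0, 0, 0]
  [ 0, 3, 1, 0]
  [ 0, 0, 3, 1]
  [ 0, 0, 0, 3]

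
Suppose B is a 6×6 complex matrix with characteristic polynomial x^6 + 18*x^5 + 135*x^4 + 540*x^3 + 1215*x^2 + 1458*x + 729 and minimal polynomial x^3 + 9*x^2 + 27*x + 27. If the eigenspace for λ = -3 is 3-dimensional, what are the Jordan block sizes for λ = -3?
Block sizes for λ = -3: [3, 2, 1]

Step 1 — from the characteristic polynomial, algebraic multiplicity of λ = -3 is 6. From dim ker(B − (-3)·I) = 3, there are exactly 3 Jordan blocks for λ = -3.
Step 2 — from the minimal polynomial, the factor (x + 3)^3 tells us the largest block for λ = -3 has size 3.
Step 3 — with total size 6, 3 blocks, and largest block 3, the block sizes (in nonincreasing order) are [3, 2, 1].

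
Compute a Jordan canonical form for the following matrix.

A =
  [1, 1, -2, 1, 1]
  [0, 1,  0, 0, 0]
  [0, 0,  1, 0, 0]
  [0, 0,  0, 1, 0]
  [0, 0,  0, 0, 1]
J_2(1) ⊕ J_1(1) ⊕ J_1(1) ⊕ J_1(1)

The characteristic polynomial is
  det(x·I − A) = x^5 - 5*x^4 + 10*x^3 - 10*x^2 + 5*x - 1 = (x - 1)^5

Eigenvalues and multiplicities (the geometric multiplicity of λ is n − rank(A − λI), which equals the number of Jordan blocks for λ):
  λ = 1: algebraic multiplicity = 5, geometric multiplicity = 4

Determining the block sizes for each eigenvalue:
  λ = 1: 4 blocks summing to 5 forces exactly one block of size 2 and the rest size 1 → block sizes [2, 1, 1, 1]

Assembling the blocks gives a Jordan form
J =
  [1, 1, 0, 0, 0]
  [0, 1, 0, 0, 0]
  [0, 0, 1, 0, 0]
  [0, 0, 0, 1, 0]
  [0, 0, 0, 0, 1]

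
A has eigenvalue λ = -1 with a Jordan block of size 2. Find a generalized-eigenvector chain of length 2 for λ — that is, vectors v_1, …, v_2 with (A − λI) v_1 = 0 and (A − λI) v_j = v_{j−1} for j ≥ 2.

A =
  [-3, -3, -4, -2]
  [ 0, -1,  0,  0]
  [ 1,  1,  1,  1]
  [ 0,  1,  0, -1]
A Jordan chain for λ = -1 of length 2:
v_1 = (-2, 0, 1, 0)ᵀ
v_2 = (1, 0, 0, 0)ᵀ

Let N = A − (-1)·I. We want v_2 with N^2 v_2 = 0 but N^1 v_2 ≠ 0; then v_{j-1} := N · v_j for j = 2, …, 2.

Pick v_2 = (1, 0, 0, 0)ᵀ.
Then v_1 = N · v_2 = (-2, 0, 1, 0)ᵀ.

Sanity check: (A − (-1)·I) v_1 = (0, 0, 0, 0)ᵀ = 0. ✓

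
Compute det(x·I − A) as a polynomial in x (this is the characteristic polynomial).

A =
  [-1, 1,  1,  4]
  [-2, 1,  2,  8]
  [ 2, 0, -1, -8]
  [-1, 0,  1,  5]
x^4 - 4*x^3 + 6*x^2 - 4*x + 1

Expanding det(x·I − A) (e.g. by cofactor expansion or by noting that A is similar to its Jordan form J, which has the same characteristic polynomial as A) gives
  χ_A(x) = x^4 - 4*x^3 + 6*x^2 - 4*x + 1
which factors as (x - 1)^4. The eigenvalues (with algebraic multiplicities) are λ = 1 with multiplicity 4.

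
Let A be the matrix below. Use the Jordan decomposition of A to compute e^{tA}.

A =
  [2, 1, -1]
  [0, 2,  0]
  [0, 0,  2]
e^{tA} =
  [exp(2*t), t*exp(2*t), -t*exp(2*t)]
  [0, exp(2*t), 0]
  [0, 0, exp(2*t)]

Strategy: write A = P · J · P⁻¹ where J is a Jordan canonical form, so e^{tA} = P · e^{tJ} · P⁻¹, and e^{tJ} can be computed block-by-block.

A has Jordan form
J =
  [2, 1, 0]
  [0, 2, 0]
  [0, 0, 2]
(up to reordering of blocks).

Per-block formulas:
  For a 1×1 block at λ = 2: exp(t · [2]) = [e^(2t)].
  For a 2×2 Jordan block J_2(2): exp(t · J_2(2)) = e^(2t)·(I + t·N), where N is the 2×2 nilpotent shift.

After assembling e^{tJ} and conjugating by P, we get:

e^{tA} =
  [exp(2*t), t*exp(2*t), -t*exp(2*t)]
  [0, exp(2*t), 0]
  [0, 0, exp(2*t)]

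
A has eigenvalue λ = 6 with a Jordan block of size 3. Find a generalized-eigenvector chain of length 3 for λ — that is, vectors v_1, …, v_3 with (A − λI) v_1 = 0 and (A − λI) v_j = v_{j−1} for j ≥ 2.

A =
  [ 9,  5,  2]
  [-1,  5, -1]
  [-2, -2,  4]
A Jordan chain for λ = 6 of length 3:
v_1 = (6, -2, -4)ᵀ
v_2 = (5, -1, -2)ᵀ
v_3 = (0, 1, 0)ᵀ

Let N = A − (6)·I. We want v_3 with N^3 v_3 = 0 but N^2 v_3 ≠ 0; then v_{j-1} := N · v_j for j = 3, …, 2.

Pick v_3 = (0, 1, 0)ᵀ.
Then v_2 = N · v_3 = (5, -1, -2)ᵀ.
Then v_1 = N · v_2 = (6, -2, -4)ᵀ.

Sanity check: (A − (6)·I) v_1 = (0, 0, 0)ᵀ = 0. ✓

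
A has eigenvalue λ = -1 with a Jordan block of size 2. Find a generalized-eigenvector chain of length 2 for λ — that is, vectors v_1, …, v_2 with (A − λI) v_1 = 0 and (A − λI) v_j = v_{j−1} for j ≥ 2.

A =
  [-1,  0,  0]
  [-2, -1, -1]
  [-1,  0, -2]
A Jordan chain for λ = -1 of length 2:
v_1 = (0, -1, 0)ᵀ
v_2 = (1, 0, -1)ᵀ

Let N = A − (-1)·I. We want v_2 with N^2 v_2 = 0 but N^1 v_2 ≠ 0; then v_{j-1} := N · v_j for j = 2, …, 2.

Pick v_2 = (1, 0, -1)ᵀ.
Then v_1 = N · v_2 = (0, -1, 0)ᵀ.

Sanity check: (A − (-1)·I) v_1 = (0, 0, 0)ᵀ = 0. ✓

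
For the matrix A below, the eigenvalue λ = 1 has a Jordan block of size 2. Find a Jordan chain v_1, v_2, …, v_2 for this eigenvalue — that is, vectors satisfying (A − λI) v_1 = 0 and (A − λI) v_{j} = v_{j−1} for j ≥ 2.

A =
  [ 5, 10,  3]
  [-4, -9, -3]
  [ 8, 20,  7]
A Jordan chain for λ = 1 of length 2:
v_1 = (4, -4, 8)ᵀ
v_2 = (1, 0, 0)ᵀ

Let N = A − (1)·I. We want v_2 with N^2 v_2 = 0 but N^1 v_2 ≠ 0; then v_{j-1} := N · v_j for j = 2, …, 2.

Pick v_2 = (1, 0, 0)ᵀ.
Then v_1 = N · v_2 = (4, -4, 8)ᵀ.

Sanity check: (A − (1)·I) v_1 = (0, 0, 0)ᵀ = 0. ✓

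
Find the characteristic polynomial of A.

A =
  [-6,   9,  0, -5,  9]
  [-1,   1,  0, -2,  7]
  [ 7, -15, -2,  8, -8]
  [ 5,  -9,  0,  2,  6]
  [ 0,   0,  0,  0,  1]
x^5 + 4*x^4 + x^3 - 10*x^2 - 4*x + 8

Expanding det(x·I − A) (e.g. by cofactor expansion or by noting that A is similar to its Jordan form J, which has the same characteristic polynomial as A) gives
  χ_A(x) = x^5 + 4*x^4 + x^3 - 10*x^2 - 4*x + 8
which factors as (x - 1)^2*(x + 2)^3. The eigenvalues (with algebraic multiplicities) are λ = -2 with multiplicity 3, λ = 1 with multiplicity 2.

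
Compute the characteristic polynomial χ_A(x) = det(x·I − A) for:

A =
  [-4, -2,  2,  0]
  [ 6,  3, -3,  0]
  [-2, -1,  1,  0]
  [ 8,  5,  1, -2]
x^4 + 2*x^3

Expanding det(x·I − A) (e.g. by cofactor expansion or by noting that A is similar to its Jordan form J, which has the same characteristic polynomial as A) gives
  χ_A(x) = x^4 + 2*x^3
which factors as x^3*(x + 2). The eigenvalues (with algebraic multiplicities) are λ = -2 with multiplicity 1, λ = 0 with multiplicity 3.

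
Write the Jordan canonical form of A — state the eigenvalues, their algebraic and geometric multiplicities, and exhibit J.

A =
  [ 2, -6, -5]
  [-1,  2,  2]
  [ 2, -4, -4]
J_3(0)

The characteristic polynomial is
  det(x·I − A) = x^3

Eigenvalues and multiplicities (the geometric multiplicity of λ is n − rank(A − λI), which equals the number of Jordan blocks for λ):
  λ = 0: algebraic multiplicity = 3, geometric multiplicity = 1

Determining the block sizes for each eigenvalue:
  λ = 0: one block (gm = 1), so the single block has size am = 3 → block sizes [3]

Assembling the blocks gives a Jordan form
J =
  [0, 1, 0]
  [0, 0, 1]
  [0, 0, 0]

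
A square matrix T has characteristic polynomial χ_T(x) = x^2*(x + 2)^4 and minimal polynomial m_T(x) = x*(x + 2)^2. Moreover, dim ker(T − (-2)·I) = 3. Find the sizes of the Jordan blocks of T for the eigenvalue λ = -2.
Block sizes for λ = -2: [2, 1, 1]

Step 1 — from the characteristic polynomial, algebraic multiplicity of λ = -2 is 4. From dim ker(T − (-2)·I) = 3, there are exactly 3 Jordan blocks for λ = -2.
Step 2 — from the minimal polynomial, the factor (x + 2)^2 tells us the largest block for λ = -2 has size 2.
Step 3 — with total size 4, 3 blocks, and largest block 2, the block sizes (in nonincreasing order) are [2, 1, 1].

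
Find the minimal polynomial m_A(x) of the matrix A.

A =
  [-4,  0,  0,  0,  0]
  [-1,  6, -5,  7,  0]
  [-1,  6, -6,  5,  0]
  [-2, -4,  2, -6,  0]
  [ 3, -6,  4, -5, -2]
x^4 + 10*x^3 + 36*x^2 + 56*x + 32

The characteristic polynomial is χ_A(x) = (x + 2)^4*(x + 4), so the eigenvalues are known. The minimal polynomial is
  m_A(x) = Π_λ (x − λ)^{k_λ}
where k_λ is the size of the *largest* Jordan block for λ (equivalently, the smallest k with (A − λI)^k v = 0 for every generalised eigenvector v of λ).

  λ = -4: largest Jordan block has size 1, contributing (x + 4)
  λ = -2: largest Jordan block has size 3, contributing (x + 2)^3

So m_A(x) = (x + 2)^3*(x + 4) = x^4 + 10*x^3 + 36*x^2 + 56*x + 32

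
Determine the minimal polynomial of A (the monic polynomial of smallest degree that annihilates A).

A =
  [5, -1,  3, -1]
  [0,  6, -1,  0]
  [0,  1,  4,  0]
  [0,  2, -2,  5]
x^2 - 10*x + 25

The characteristic polynomial is χ_A(x) = (x - 5)^4, so the eigenvalues are known. The minimal polynomial is
  m_A(x) = Π_λ (x − λ)^{k_λ}
where k_λ is the size of the *largest* Jordan block for λ (equivalently, the smallest k with (A − λI)^k v = 0 for every generalised eigenvector v of λ).

  λ = 5: largest Jordan block has size 2, contributing (x − 5)^2

So m_A(x) = (x - 5)^2 = x^2 - 10*x + 25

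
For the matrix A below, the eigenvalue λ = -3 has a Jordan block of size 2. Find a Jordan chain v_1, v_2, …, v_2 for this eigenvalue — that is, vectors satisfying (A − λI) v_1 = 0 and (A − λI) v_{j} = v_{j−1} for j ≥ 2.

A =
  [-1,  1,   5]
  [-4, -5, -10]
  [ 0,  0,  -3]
A Jordan chain for λ = -3 of length 2:
v_1 = (2, -4, 0)ᵀ
v_2 = (1, 0, 0)ᵀ

Let N = A − (-3)·I. We want v_2 with N^2 v_2 = 0 but N^1 v_2 ≠ 0; then v_{j-1} := N · v_j for j = 2, …, 2.

Pick v_2 = (1, 0, 0)ᵀ.
Then v_1 = N · v_2 = (2, -4, 0)ᵀ.

Sanity check: (A − (-3)·I) v_1 = (0, 0, 0)ᵀ = 0. ✓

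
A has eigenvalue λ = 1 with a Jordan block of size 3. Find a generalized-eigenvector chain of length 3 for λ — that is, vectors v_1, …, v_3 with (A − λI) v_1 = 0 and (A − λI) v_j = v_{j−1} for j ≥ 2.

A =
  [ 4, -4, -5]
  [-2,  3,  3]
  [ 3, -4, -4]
A Jordan chain for λ = 1 of length 3:
v_1 = (2, -1, 2)ᵀ
v_2 = (3, -2, 3)ᵀ
v_3 = (1, 0, 0)ᵀ

Let N = A − (1)·I. We want v_3 with N^3 v_3 = 0 but N^2 v_3 ≠ 0; then v_{j-1} := N · v_j for j = 3, …, 2.

Pick v_3 = (1, 0, 0)ᵀ.
Then v_2 = N · v_3 = (3, -2, 3)ᵀ.
Then v_1 = N · v_2 = (2, -1, 2)ᵀ.

Sanity check: (A − (1)·I) v_1 = (0, 0, 0)ᵀ = 0. ✓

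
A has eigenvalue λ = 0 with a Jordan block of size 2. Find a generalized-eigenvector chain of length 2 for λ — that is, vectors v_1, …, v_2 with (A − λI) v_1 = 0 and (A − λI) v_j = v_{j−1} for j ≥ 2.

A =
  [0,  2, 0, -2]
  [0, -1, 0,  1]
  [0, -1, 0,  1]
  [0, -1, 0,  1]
A Jordan chain for λ = 0 of length 2:
v_1 = (2, -1, -1, -1)ᵀ
v_2 = (0, 1, 0, 0)ᵀ

Let N = A − (0)·I. We want v_2 with N^2 v_2 = 0 but N^1 v_2 ≠ 0; then v_{j-1} := N · v_j for j = 2, …, 2.

Pick v_2 = (0, 1, 0, 0)ᵀ.
Then v_1 = N · v_2 = (2, -1, -1, -1)ᵀ.

Sanity check: (A − (0)·I) v_1 = (0, 0, 0, 0)ᵀ = 0. ✓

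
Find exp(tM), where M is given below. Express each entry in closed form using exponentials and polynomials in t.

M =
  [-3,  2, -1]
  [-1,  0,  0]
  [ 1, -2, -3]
e^{tM} =
  [-t^2*exp(-2*t) - t*exp(-2*t) + exp(-2*t), 2*t^2*exp(-2*t) + 2*t*exp(-2*t), t^2*exp(-2*t) - t*exp(-2*t)]
  [-t^2*exp(-2*t)/2 - t*exp(-2*t), t^2*exp(-2*t) + 2*t*exp(-2*t) + exp(-2*t), t^2*exp(-2*t)/2]
  [t*exp(-2*t), -2*t*exp(-2*t), -t*exp(-2*t) + exp(-2*t)]

Strategy: write M = P · J · P⁻¹ where J is a Jordan canonical form, so e^{tM} = P · e^{tJ} · P⁻¹, and e^{tJ} can be computed block-by-block.

M has Jordan form
J =
  [-2,  1,  0]
  [ 0, -2,  1]
  [ 0,  0, -2]
(up to reordering of blocks).

Per-block formulas:
  For a 3×3 Jordan block J_3(-2): exp(t · J_3(-2)) = e^(-2t)·(I + t·N + (t^2/2)·N^2), where N is the 3×3 nilpotent shift.

After assembling e^{tJ} and conjugating by P, we get:

e^{tM} =
  [-t^2*exp(-2*t) - t*exp(-2*t) + exp(-2*t), 2*t^2*exp(-2*t) + 2*t*exp(-2*t), t^2*exp(-2*t) - t*exp(-2*t)]
  [-t^2*exp(-2*t)/2 - t*exp(-2*t), t^2*exp(-2*t) + 2*t*exp(-2*t) + exp(-2*t), t^2*exp(-2*t)/2]
  [t*exp(-2*t), -2*t*exp(-2*t), -t*exp(-2*t) + exp(-2*t)]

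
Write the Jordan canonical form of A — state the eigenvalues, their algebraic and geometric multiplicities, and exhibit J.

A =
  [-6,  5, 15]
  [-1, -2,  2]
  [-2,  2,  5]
J_3(-1)

The characteristic polynomial is
  det(x·I − A) = x^3 + 3*x^2 + 3*x + 1 = (x + 1)^3

Eigenvalues and multiplicities (the geometric multiplicity of λ is n − rank(A − λI), which equals the number of Jordan blocks for λ):
  λ = -1: algebraic multiplicity = 3, geometric multiplicity = 1

Determining the block sizes for each eigenvalue:
  λ = -1: one block (gm = 1), so the single block has size am = 3 → block sizes [3]

Assembling the blocks gives a Jordan form
J =
  [-1,  1,  0]
  [ 0, -1,  1]
  [ 0,  0, -1]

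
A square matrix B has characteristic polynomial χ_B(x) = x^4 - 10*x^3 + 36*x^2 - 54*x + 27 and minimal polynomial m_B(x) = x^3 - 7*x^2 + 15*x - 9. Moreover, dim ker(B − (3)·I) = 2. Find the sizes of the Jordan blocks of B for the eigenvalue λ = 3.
Block sizes for λ = 3: [2, 1]

Step 1 — from the characteristic polynomial, algebraic multiplicity of λ = 3 is 3. From dim ker(B − (3)·I) = 2, there are exactly 2 Jordan blocks for λ = 3.
Step 2 — from the minimal polynomial, the factor (x − 3)^2 tells us the largest block for λ = 3 has size 2.
Step 3 — with total size 3, 2 blocks, and largest block 2, the block sizes (in nonincreasing order) are [2, 1].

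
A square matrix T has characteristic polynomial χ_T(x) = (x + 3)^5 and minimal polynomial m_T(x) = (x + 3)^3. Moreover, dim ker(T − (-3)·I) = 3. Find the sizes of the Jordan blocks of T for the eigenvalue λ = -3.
Block sizes for λ = -3: [3, 1, 1]

Step 1 — from the characteristic polynomial, algebraic multiplicity of λ = -3 is 5. From dim ker(T − (-3)·I) = 3, there are exactly 3 Jordan blocks for λ = -3.
Step 2 — from the minimal polynomial, the factor (x + 3)^3 tells us the largest block for λ = -3 has size 3.
Step 3 — with total size 5, 3 blocks, and largest block 3, the block sizes (in nonincreasing order) are [3, 1, 1].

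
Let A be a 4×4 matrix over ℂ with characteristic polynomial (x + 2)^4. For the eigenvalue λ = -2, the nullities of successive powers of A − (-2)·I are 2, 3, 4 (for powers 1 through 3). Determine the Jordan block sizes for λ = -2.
Block sizes for λ = -2: [3, 1]

From the dimensions of kernels of powers, the number of Jordan blocks of size at least j is d_j − d_{j−1} where d_j = dim ker(N^j) (with d_0 = 0). Computing the differences gives [2, 1, 1].
The number of blocks of size exactly k is (#blocks of size ≥ k) − (#blocks of size ≥ k + 1), so the partition is: 1 block(s) of size 1, 1 block(s) of size 3.
In nonincreasing order the block sizes are [3, 1].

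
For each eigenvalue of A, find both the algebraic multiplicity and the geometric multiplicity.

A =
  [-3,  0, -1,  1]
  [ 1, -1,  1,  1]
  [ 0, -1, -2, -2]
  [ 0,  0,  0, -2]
λ = -2: alg = 4, geom = 2

Step 1 — factor the characteristic polynomial to read off the algebraic multiplicities:
  χ_A(x) = (x + 2)^4

Step 2 — compute geometric multiplicities via the rank-nullity identity g(λ) = n − rank(A − λI):
  rank(A − (-2)·I) = 2, so dim ker(A − (-2)·I) = n − 2 = 2

Summary:
  λ = -2: algebraic multiplicity = 4, geometric multiplicity = 2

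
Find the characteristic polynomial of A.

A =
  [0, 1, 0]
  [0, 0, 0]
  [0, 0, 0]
x^3

Expanding det(x·I − A) (e.g. by cofactor expansion or by noting that A is similar to its Jordan form J, which has the same characteristic polynomial as A) gives
  χ_A(x) = x^3
which factors as x^3. The eigenvalues (with algebraic multiplicities) are λ = 0 with multiplicity 3.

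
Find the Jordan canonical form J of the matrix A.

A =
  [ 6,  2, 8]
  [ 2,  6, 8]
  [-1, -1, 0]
J_2(4) ⊕ J_1(4)

The characteristic polynomial is
  det(x·I − A) = x^3 - 12*x^2 + 48*x - 64 = (x - 4)^3

Eigenvalues and multiplicities (the geometric multiplicity of λ is n − rank(A − λI), which equals the number of Jordan blocks for λ):
  λ = 4: algebraic multiplicity = 3, geometric multiplicity = 2

Determining the block sizes for each eigenvalue:
  λ = 4: 2 blocks summing to 3 forces exactly one block of size 2 and the rest size 1 → block sizes [2, 1]

Assembling the blocks gives a Jordan form
J =
  [4, 1, 0]
  [0, 4, 0]
  [0, 0, 4]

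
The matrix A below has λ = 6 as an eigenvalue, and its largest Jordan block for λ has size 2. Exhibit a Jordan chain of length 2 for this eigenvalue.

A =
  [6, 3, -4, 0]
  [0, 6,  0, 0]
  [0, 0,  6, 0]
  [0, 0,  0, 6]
A Jordan chain for λ = 6 of length 2:
v_1 = (3, 0, 0, 0)ᵀ
v_2 = (0, 1, 0, 0)ᵀ

Let N = A − (6)·I. We want v_2 with N^2 v_2 = 0 but N^1 v_2 ≠ 0; then v_{j-1} := N · v_j for j = 2, …, 2.

Pick v_2 = (0, 1, 0, 0)ᵀ.
Then v_1 = N · v_2 = (3, 0, 0, 0)ᵀ.

Sanity check: (A − (6)·I) v_1 = (0, 0, 0, 0)ᵀ = 0. ✓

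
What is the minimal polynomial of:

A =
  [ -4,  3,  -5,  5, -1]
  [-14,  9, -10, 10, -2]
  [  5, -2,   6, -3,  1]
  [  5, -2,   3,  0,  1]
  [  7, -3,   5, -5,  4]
x^2 - 6*x + 9

The characteristic polynomial is χ_A(x) = (x - 3)^5, so the eigenvalues are known. The minimal polynomial is
  m_A(x) = Π_λ (x − λ)^{k_λ}
where k_λ is the size of the *largest* Jordan block for λ (equivalently, the smallest k with (A − λI)^k v = 0 for every generalised eigenvector v of λ).

  λ = 3: largest Jordan block has size 2, contributing (x − 3)^2

So m_A(x) = (x - 3)^2 = x^2 - 6*x + 9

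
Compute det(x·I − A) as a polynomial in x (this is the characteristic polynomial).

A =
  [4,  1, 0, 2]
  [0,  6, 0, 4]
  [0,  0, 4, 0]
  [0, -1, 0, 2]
x^4 - 16*x^3 + 96*x^2 - 256*x + 256

Expanding det(x·I − A) (e.g. by cofactor expansion or by noting that A is similar to its Jordan form J, which has the same characteristic polynomial as A) gives
  χ_A(x) = x^4 - 16*x^3 + 96*x^2 - 256*x + 256
which factors as (x - 4)^4. The eigenvalues (with algebraic multiplicities) are λ = 4 with multiplicity 4.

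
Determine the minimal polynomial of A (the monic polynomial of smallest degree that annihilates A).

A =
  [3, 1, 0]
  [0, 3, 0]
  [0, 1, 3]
x^2 - 6*x + 9

The characteristic polynomial is χ_A(x) = (x - 3)^3, so the eigenvalues are known. The minimal polynomial is
  m_A(x) = Π_λ (x − λ)^{k_λ}
where k_λ is the size of the *largest* Jordan block for λ (equivalently, the smallest k with (A − λI)^k v = 0 for every generalised eigenvector v of λ).

  λ = 3: largest Jordan block has size 2, contributing (x − 3)^2

So m_A(x) = (x - 3)^2 = x^2 - 6*x + 9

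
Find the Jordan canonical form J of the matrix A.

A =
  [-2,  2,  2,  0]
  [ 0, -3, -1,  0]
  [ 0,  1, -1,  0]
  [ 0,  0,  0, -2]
J_2(-2) ⊕ J_1(-2) ⊕ J_1(-2)

The characteristic polynomial is
  det(x·I − A) = x^4 + 8*x^3 + 24*x^2 + 32*x + 16 = (x + 2)^4

Eigenvalues and multiplicities (the geometric multiplicity of λ is n − rank(A − λI), which equals the number of Jordan blocks for λ):
  λ = -2: algebraic multiplicity = 4, geometric multiplicity = 3

Determining the block sizes for each eigenvalue:
  λ = -2: 3 blocks summing to 4 forces exactly one block of size 2 and the rest size 1 → block sizes [2, 1, 1]

Assembling the blocks gives a Jordan form
J =
  [-2,  1,  0,  0]
  [ 0, -2,  0,  0]
  [ 0,  0, -2,  0]
  [ 0,  0,  0, -2]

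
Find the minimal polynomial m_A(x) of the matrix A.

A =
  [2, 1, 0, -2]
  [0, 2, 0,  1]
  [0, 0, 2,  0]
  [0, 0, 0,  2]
x^3 - 6*x^2 + 12*x - 8

The characteristic polynomial is χ_A(x) = (x - 2)^4, so the eigenvalues are known. The minimal polynomial is
  m_A(x) = Π_λ (x − λ)^{k_λ}
where k_λ is the size of the *largest* Jordan block for λ (equivalently, the smallest k with (A − λI)^k v = 0 for every generalised eigenvector v of λ).

  λ = 2: largest Jordan block has size 3, contributing (x − 2)^3

So m_A(x) = (x - 2)^3 = x^3 - 6*x^2 + 12*x - 8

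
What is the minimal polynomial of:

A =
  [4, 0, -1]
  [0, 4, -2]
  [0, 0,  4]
x^2 - 8*x + 16

The characteristic polynomial is χ_A(x) = (x - 4)^3, so the eigenvalues are known. The minimal polynomial is
  m_A(x) = Π_λ (x − λ)^{k_λ}
where k_λ is the size of the *largest* Jordan block for λ (equivalently, the smallest k with (A − λI)^k v = 0 for every generalised eigenvector v of λ).

  λ = 4: largest Jordan block has size 2, contributing (x − 4)^2

So m_A(x) = (x - 4)^2 = x^2 - 8*x + 16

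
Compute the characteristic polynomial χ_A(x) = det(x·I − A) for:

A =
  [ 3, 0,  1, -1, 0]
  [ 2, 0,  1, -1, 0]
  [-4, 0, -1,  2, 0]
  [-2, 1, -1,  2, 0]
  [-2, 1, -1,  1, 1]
x^5 - 5*x^4 + 10*x^3 - 10*x^2 + 5*x - 1

Expanding det(x·I − A) (e.g. by cofactor expansion or by noting that A is similar to its Jordan form J, which has the same characteristic polynomial as A) gives
  χ_A(x) = x^5 - 5*x^4 + 10*x^3 - 10*x^2 + 5*x - 1
which factors as (x - 1)^5. The eigenvalues (with algebraic multiplicities) are λ = 1 with multiplicity 5.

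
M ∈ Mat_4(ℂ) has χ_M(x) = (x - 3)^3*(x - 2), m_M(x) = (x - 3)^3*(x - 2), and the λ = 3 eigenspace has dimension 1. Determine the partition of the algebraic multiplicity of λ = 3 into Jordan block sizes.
Block sizes for λ = 3: [3]

Step 1 — from the characteristic polynomial, algebraic multiplicity of λ = 3 is 3. From dim ker(M − (3)·I) = 1, there are exactly 1 Jordan blocks for λ = 3.
Step 2 — from the minimal polynomial, the factor (x − 3)^3 tells us the largest block for λ = 3 has size 3.
Step 3 — with total size 3, 1 blocks, and largest block 3, the block sizes (in nonincreasing order) are [3].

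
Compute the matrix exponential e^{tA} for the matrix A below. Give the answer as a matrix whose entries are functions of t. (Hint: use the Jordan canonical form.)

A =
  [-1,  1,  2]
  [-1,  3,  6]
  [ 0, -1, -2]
e^{tA} =
  [1 - t, t, 2*t]
  [-t^2 - t, t^2 + 3*t + 1, 2*t^2 + 6*t]
  [t^2/2, -t^2/2 - t, -t^2 - 2*t + 1]

Strategy: write A = P · J · P⁻¹ where J is a Jordan canonical form, so e^{tA} = P · e^{tJ} · P⁻¹, and e^{tJ} can be computed block-by-block.

A has Jordan form
J =
  [0, 1, 0]
  [0, 0, 1]
  [0, 0, 0]
(up to reordering of blocks).

Per-block formulas:
  For a 3×3 Jordan block J_3(0): exp(t · J_3(0)) = e^(0t)·(I + t·N + (t^2/2)·N^2), where N is the 3×3 nilpotent shift.

After assembling e^{tJ} and conjugating by P, we get:

e^{tA} =
  [1 - t, t, 2*t]
  [-t^2 - t, t^2 + 3*t + 1, 2*t^2 + 6*t]
  [t^2/2, -t^2/2 - t, -t^2 - 2*t + 1]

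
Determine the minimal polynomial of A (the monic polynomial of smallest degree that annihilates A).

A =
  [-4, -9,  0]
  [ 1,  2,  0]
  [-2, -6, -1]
x^2 + 2*x + 1

The characteristic polynomial is χ_A(x) = (x + 1)^3, so the eigenvalues are known. The minimal polynomial is
  m_A(x) = Π_λ (x − λ)^{k_λ}
where k_λ is the size of the *largest* Jordan block for λ (equivalently, the smallest k with (A − λI)^k v = 0 for every generalised eigenvector v of λ).

  λ = -1: largest Jordan block has size 2, contributing (x + 1)^2

So m_A(x) = (x + 1)^2 = x^2 + 2*x + 1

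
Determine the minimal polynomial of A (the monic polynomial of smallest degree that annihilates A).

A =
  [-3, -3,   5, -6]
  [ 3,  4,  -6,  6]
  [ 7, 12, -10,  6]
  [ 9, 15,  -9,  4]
x^3 + 3*x^2 - 4

The characteristic polynomial is χ_A(x) = (x - 1)*(x + 2)^3, so the eigenvalues are known. The minimal polynomial is
  m_A(x) = Π_λ (x − λ)^{k_λ}
where k_λ is the size of the *largest* Jordan block for λ (equivalently, the smallest k with (A − λI)^k v = 0 for every generalised eigenvector v of λ).

  λ = -2: largest Jordan block has size 2, contributing (x + 2)^2
  λ = 1: largest Jordan block has size 1, contributing (x − 1)

So m_A(x) = (x - 1)*(x + 2)^2 = x^3 + 3*x^2 - 4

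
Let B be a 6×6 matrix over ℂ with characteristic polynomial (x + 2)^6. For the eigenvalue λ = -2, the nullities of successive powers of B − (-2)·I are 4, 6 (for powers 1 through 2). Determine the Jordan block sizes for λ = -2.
Block sizes for λ = -2: [2, 2, 1, 1]

From the dimensions of kernels of powers, the number of Jordan blocks of size at least j is d_j − d_{j−1} where d_j = dim ker(N^j) (with d_0 = 0). Computing the differences gives [4, 2].
The number of blocks of size exactly k is (#blocks of size ≥ k) − (#blocks of size ≥ k + 1), so the partition is: 2 block(s) of size 1, 2 block(s) of size 2.
In nonincreasing order the block sizes are [2, 2, 1, 1].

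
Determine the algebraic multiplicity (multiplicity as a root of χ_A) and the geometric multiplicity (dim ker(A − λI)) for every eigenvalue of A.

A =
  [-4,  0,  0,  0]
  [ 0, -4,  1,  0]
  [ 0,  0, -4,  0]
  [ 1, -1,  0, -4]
λ = -4: alg = 4, geom = 2

Step 1 — factor the characteristic polynomial to read off the algebraic multiplicities:
  χ_A(x) = (x + 4)^4

Step 2 — compute geometric multiplicities via the rank-nullity identity g(λ) = n − rank(A − λI):
  rank(A − (-4)·I) = 2, so dim ker(A − (-4)·I) = n − 2 = 2

Summary:
  λ = -4: algebraic multiplicity = 4, geometric multiplicity = 2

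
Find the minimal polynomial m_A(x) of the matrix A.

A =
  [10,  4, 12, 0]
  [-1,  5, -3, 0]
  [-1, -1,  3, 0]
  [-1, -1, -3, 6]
x^2 - 12*x + 36

The characteristic polynomial is χ_A(x) = (x - 6)^4, so the eigenvalues are known. The minimal polynomial is
  m_A(x) = Π_λ (x − λ)^{k_λ}
where k_λ is the size of the *largest* Jordan block for λ (equivalently, the smallest k with (A − λI)^k v = 0 for every generalised eigenvector v of λ).

  λ = 6: largest Jordan block has size 2, contributing (x − 6)^2

So m_A(x) = (x - 6)^2 = x^2 - 12*x + 36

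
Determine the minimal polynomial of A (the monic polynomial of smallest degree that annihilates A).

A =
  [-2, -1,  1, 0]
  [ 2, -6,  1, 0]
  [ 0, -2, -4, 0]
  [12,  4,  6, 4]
x^4 + 8*x^3 - 128*x - 256

The characteristic polynomial is χ_A(x) = (x - 4)*(x + 4)^3, so the eigenvalues are known. The minimal polynomial is
  m_A(x) = Π_λ (x − λ)^{k_λ}
where k_λ is the size of the *largest* Jordan block for λ (equivalently, the smallest k with (A − λI)^k v = 0 for every generalised eigenvector v of λ).

  λ = -4: largest Jordan block has size 3, contributing (x + 4)^3
  λ = 4: largest Jordan block has size 1, contributing (x − 4)

So m_A(x) = (x - 4)*(x + 4)^3 = x^4 + 8*x^3 - 128*x - 256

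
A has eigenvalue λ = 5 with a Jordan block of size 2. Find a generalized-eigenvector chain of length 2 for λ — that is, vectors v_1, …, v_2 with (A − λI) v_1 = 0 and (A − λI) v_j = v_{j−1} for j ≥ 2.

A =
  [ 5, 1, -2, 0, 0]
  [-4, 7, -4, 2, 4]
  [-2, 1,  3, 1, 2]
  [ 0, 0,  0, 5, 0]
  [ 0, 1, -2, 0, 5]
A Jordan chain for λ = 5 of length 2:
v_1 = (0, -4, -2, 0, 0)ᵀ
v_2 = (1, 0, 0, 0, 0)ᵀ

Let N = A − (5)·I. We want v_2 with N^2 v_2 = 0 but N^1 v_2 ≠ 0; then v_{j-1} := N · v_j for j = 2, …, 2.

Pick v_2 = (1, 0, 0, 0, 0)ᵀ.
Then v_1 = N · v_2 = (0, -4, -2, 0, 0)ᵀ.

Sanity check: (A − (5)·I) v_1 = (0, 0, 0, 0, 0)ᵀ = 0. ✓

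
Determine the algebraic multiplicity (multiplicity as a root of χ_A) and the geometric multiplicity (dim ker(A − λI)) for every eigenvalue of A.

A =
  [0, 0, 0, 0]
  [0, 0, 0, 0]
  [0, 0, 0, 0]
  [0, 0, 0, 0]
λ = 0: alg = 4, geom = 4

Step 1 — factor the characteristic polynomial to read off the algebraic multiplicities:
  χ_A(x) = x^4

Step 2 — compute geometric multiplicities via the rank-nullity identity g(λ) = n − rank(A − λI):
  rank(A − (0)·I) = 0, so dim ker(A − (0)·I) = n − 0 = 4

Summary:
  λ = 0: algebraic multiplicity = 4, geometric multiplicity = 4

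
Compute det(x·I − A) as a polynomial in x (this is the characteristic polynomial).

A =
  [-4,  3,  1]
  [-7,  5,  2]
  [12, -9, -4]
x^3 + 3*x^2 + 3*x + 1

Expanding det(x·I − A) (e.g. by cofactor expansion or by noting that A is similar to its Jordan form J, which has the same characteristic polynomial as A) gives
  χ_A(x) = x^3 + 3*x^2 + 3*x + 1
which factors as (x + 1)^3. The eigenvalues (with algebraic multiplicities) are λ = -1 with multiplicity 3.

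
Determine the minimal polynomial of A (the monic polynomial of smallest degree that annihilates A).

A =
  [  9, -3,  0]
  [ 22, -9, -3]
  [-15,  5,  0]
x^3

The characteristic polynomial is χ_A(x) = x^3, so the eigenvalues are known. The minimal polynomial is
  m_A(x) = Π_λ (x − λ)^{k_λ}
where k_λ is the size of the *largest* Jordan block for λ (equivalently, the smallest k with (A − λI)^k v = 0 for every generalised eigenvector v of λ).

  λ = 0: largest Jordan block has size 3, contributing (x − 0)^3

So m_A(x) = x^3 = x^3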